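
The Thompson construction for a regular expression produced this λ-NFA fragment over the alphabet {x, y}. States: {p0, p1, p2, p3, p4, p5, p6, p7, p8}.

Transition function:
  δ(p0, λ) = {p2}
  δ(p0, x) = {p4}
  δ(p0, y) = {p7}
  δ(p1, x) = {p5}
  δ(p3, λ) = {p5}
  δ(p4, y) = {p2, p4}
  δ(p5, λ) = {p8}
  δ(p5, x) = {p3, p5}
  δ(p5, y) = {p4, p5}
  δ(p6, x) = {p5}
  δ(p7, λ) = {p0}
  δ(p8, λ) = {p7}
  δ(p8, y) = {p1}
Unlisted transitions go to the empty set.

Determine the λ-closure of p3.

Start with {p3}.
From p3 via λ: add p5.
From p5 via λ: add p8.
From p8 via λ: add p7.
From p7 via λ: add p0.
From p0 via λ: add p2.
No new states can be added; the closed set is {p0, p2, p3, p5, p7, p8}.

{p0, p2, p3, p5, p7, p8}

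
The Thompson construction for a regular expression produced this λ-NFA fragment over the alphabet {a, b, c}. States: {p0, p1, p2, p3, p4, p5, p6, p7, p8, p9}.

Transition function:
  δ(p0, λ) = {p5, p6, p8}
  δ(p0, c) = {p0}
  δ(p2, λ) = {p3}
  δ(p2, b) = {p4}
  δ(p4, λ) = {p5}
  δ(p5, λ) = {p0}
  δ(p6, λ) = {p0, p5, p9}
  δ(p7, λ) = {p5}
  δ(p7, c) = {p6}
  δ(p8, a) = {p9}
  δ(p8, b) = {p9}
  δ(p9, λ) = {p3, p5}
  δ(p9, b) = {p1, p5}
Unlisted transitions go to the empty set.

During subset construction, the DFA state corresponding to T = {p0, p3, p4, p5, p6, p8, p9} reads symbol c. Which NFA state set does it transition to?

p0 on c → {p0}.
No c-transition from p3, p4, p5, p6, p8, p9.
Union after reading c: {p0}.
Now take the λ-closure:
From p0 via λ: add p5, p6, p8.
From p6 via λ: add p9.
From p9 via λ: add p3.
No new states can be added; the closed set is {p0, p3, p5, p6, p8, p9}.

{p0, p3, p5, p6, p8, p9}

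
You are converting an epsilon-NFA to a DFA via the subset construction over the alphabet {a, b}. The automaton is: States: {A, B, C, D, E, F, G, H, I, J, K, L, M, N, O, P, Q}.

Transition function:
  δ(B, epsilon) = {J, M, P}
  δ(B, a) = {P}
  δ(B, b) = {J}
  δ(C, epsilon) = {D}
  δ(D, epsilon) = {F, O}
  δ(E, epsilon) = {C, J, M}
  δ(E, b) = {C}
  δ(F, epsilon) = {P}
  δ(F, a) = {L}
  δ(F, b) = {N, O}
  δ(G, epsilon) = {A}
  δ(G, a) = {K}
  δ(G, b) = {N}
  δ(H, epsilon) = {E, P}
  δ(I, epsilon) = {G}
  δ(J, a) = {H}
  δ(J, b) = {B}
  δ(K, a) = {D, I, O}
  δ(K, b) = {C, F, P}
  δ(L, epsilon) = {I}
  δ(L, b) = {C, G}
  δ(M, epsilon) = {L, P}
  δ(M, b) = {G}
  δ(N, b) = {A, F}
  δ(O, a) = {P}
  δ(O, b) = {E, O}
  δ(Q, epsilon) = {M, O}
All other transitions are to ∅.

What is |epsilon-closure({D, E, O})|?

Start with {D, E, O}.
From D via epsilon: add F.
From E via epsilon: add C, J, M.
From F via epsilon: add P.
From M via epsilon: add L.
From L via epsilon: add I.
From I via epsilon: add G.
From G via epsilon: add A.
epsilon-closure = {A, C, D, E, F, G, I, J, L, M, O, P}, which has 12 states.

12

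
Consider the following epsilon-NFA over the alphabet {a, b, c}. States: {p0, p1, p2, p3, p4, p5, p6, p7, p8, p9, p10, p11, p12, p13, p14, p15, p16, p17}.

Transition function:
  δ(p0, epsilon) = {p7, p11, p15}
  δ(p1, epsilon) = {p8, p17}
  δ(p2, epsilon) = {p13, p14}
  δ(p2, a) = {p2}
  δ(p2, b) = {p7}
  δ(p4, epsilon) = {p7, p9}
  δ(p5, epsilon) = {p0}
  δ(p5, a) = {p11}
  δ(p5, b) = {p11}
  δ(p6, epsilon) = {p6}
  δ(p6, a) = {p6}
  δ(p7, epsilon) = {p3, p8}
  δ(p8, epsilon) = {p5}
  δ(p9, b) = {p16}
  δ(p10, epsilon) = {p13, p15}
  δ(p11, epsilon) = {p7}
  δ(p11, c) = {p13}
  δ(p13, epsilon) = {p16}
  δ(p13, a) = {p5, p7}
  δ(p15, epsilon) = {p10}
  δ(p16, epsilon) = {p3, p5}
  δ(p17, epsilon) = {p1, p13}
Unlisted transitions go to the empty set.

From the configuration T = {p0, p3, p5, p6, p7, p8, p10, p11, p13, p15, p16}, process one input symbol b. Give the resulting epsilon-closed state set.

p5 on b → {p11}.
No b-transition from p0, p3, p6, p7, p8, p10, p11, p13, p15, p16.
Union after reading b: {p11}.
Now take the epsilon-closure:
From p11 via epsilon: add p7.
From p7 via epsilon: add p3, p8.
From p8 via epsilon: add p5.
From p5 via epsilon: add p0.
From p0 via epsilon: add p15.
From p15 via epsilon: add p10.
From p10 via epsilon: add p13.
From p13 via epsilon: add p16.
No new states can be added; the closed set is {p0, p3, p5, p7, p8, p10, p11, p13, p15, p16}.

{p0, p3, p5, p7, p8, p10, p11, p13, p15, p16}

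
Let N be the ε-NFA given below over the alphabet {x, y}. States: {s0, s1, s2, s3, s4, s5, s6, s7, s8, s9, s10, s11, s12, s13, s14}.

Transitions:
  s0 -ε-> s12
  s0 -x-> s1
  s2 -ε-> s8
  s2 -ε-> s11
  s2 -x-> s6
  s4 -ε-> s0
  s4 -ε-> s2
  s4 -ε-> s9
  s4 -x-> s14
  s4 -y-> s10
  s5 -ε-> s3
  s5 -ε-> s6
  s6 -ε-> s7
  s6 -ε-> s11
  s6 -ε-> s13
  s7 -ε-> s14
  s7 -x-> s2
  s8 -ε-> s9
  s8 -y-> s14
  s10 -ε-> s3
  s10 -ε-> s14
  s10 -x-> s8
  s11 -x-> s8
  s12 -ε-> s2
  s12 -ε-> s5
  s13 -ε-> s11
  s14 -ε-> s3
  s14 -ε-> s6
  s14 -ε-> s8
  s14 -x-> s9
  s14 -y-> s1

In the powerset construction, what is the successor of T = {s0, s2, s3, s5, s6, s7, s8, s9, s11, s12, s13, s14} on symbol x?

s0 on x → {s1}.
s2 on x → {s6}.
s7 on x → {s2}.
s11 on x → {s8}.
s14 on x → {s9}.
No x-transition from s3, s5, s6, s8, s9, s12, s13.
Union after reading x: {s1, s2, s6, s8, s9}.
Now take the ε-closure:
From s2 via ε: add s11.
From s6 via ε: add s7, s13.
From s7 via ε: add s14.
From s14 via ε: add s3.
No new states can be added; the closed set is {s1, s2, s3, s6, s7, s8, s9, s11, s13, s14}.

{s1, s2, s3, s6, s7, s8, s9, s11, s13, s14}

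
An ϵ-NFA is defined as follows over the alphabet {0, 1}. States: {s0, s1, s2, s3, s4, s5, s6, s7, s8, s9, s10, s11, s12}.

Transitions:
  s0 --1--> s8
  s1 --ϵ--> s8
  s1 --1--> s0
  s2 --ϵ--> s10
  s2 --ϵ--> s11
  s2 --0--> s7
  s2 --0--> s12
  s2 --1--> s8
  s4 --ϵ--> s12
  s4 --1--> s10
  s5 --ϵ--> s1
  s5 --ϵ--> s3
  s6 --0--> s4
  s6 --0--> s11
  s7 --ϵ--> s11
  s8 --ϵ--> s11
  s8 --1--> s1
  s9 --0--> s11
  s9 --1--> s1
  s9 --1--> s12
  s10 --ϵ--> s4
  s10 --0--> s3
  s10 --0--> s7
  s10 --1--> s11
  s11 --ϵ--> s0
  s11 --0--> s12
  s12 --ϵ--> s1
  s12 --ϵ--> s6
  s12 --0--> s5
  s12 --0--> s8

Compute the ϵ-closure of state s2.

Start with {s2}.
From s2 via ϵ: add s10, s11.
From s10 via ϵ: add s4.
From s11 via ϵ: add s0.
From s4 via ϵ: add s12.
From s12 via ϵ: add s1, s6.
From s1 via ϵ: add s8.
No new states can be added; the closed set is {s0, s1, s2, s4, s6, s8, s10, s11, s12}.

{s0, s1, s2, s4, s6, s8, s10, s11, s12}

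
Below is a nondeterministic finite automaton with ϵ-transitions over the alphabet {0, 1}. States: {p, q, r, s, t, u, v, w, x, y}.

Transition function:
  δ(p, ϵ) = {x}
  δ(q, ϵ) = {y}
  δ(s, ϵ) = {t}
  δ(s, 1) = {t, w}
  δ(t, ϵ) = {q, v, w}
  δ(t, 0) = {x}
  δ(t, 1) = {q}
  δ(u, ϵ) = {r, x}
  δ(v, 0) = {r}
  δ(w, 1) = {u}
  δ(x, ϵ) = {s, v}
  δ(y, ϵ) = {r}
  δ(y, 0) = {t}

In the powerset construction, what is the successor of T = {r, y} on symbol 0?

{q, r, t, v, w, y}

y on 0 → {t}.
No 0-transition from r.
Union after reading 0: {t}.
Now take the ϵ-closure:
From t via ϵ: add q, v, w.
From q via ϵ: add y.
From y via ϵ: add r.
No new states can be added; the closed set is {q, r, t, v, w, y}.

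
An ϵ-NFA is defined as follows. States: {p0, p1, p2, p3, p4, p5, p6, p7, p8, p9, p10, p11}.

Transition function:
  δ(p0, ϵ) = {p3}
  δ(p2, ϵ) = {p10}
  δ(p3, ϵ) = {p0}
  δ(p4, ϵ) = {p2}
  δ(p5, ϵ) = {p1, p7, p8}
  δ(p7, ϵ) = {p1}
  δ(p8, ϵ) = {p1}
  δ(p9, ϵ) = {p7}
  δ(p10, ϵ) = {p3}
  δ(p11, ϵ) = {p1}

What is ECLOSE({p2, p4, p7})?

{p0, p1, p2, p3, p4, p7, p10}

Start with {p2, p4, p7}.
From p2 via ϵ: add p10.
From p7 via ϵ: add p1.
From p10 via ϵ: add p3.
From p3 via ϵ: add p0.
No new states can be added; the closed set is {p0, p1, p2, p3, p4, p7, p10}.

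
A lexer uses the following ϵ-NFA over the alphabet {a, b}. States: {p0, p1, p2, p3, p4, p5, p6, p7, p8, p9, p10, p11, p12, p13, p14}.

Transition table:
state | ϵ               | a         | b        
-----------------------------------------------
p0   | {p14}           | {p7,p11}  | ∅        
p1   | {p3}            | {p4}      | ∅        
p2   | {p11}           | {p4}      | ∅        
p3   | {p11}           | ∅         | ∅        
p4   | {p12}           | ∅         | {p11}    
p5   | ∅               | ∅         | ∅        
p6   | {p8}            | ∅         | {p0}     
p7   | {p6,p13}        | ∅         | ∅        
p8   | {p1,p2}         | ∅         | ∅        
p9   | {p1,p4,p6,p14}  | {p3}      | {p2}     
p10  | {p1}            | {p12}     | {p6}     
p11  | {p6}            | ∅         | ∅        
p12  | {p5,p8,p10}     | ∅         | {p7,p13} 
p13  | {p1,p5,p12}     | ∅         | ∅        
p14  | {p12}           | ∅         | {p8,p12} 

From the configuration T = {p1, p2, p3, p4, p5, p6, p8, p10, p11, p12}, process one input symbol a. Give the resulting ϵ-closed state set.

{p1, p2, p3, p4, p5, p6, p8, p10, p11, p12}

p1 on a → {p4}.
p2 on a → {p4}.
p10 on a → {p12}.
No a-transition from p3, p4, p5, p6, p8, p11, p12.
Union after reading a: {p4, p12}.
Now take the ϵ-closure:
From p12 via ϵ: add p5, p8, p10.
From p8 via ϵ: add p1, p2.
From p1 via ϵ: add p3.
From p2 via ϵ: add p11.
From p11 via ϵ: add p6.
No new states can be added; the closed set is {p1, p2, p3, p4, p5, p6, p8, p10, p11, p12}.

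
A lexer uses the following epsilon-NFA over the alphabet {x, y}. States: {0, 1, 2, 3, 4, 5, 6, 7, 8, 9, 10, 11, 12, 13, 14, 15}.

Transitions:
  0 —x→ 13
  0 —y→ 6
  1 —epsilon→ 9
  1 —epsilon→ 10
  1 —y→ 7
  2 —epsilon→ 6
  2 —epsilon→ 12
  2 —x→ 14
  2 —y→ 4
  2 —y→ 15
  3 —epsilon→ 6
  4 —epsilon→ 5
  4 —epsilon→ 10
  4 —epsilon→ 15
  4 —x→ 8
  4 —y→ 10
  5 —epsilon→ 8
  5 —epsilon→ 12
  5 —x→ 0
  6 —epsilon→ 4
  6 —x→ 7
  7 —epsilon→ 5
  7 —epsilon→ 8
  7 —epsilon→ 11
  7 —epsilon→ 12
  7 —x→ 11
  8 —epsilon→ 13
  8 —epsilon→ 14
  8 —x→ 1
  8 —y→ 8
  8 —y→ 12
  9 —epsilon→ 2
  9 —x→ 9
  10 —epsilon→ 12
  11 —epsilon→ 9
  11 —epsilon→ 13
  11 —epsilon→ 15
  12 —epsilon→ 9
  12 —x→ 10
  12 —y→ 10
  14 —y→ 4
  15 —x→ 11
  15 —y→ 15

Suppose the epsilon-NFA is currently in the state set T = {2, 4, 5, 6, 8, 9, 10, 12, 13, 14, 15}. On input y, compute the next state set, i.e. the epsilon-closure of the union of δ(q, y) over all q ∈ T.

{2, 4, 5, 6, 8, 9, 10, 12, 13, 14, 15}

2 on y → {4, 15}.
4 on y → {10}.
8 on y → {8, 12}.
12 on y → {10}.
14 on y → {4}.
15 on y → {15}.
No y-transition from 5, 6, 9, 10, 13.
Union after reading y: {4, 8, 10, 12, 15}.
Now take the epsilon-closure:
From 4 via epsilon: add 5.
From 8 via epsilon: add 13, 14.
From 12 via epsilon: add 9.
From 9 via epsilon: add 2.
From 2 via epsilon: add 6.
No new states can be added; the closed set is {2, 4, 5, 6, 8, 9, 10, 12, 13, 14, 15}.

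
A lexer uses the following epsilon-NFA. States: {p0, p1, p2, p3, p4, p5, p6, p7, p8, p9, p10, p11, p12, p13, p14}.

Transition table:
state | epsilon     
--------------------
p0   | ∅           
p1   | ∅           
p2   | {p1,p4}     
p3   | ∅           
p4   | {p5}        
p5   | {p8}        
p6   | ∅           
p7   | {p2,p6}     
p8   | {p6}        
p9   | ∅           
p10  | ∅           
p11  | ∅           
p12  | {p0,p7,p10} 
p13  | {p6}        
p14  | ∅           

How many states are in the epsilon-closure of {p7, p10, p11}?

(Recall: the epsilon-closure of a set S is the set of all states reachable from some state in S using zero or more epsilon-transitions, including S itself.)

Start with {p7, p10, p11}.
From p7 via epsilon: add p2, p6.
From p2 via epsilon: add p1, p4.
From p4 via epsilon: add p5.
From p5 via epsilon: add p8.
epsilon-closure = {p1, p2, p4, p5, p6, p7, p8, p10, p11}, which has 9 states.

9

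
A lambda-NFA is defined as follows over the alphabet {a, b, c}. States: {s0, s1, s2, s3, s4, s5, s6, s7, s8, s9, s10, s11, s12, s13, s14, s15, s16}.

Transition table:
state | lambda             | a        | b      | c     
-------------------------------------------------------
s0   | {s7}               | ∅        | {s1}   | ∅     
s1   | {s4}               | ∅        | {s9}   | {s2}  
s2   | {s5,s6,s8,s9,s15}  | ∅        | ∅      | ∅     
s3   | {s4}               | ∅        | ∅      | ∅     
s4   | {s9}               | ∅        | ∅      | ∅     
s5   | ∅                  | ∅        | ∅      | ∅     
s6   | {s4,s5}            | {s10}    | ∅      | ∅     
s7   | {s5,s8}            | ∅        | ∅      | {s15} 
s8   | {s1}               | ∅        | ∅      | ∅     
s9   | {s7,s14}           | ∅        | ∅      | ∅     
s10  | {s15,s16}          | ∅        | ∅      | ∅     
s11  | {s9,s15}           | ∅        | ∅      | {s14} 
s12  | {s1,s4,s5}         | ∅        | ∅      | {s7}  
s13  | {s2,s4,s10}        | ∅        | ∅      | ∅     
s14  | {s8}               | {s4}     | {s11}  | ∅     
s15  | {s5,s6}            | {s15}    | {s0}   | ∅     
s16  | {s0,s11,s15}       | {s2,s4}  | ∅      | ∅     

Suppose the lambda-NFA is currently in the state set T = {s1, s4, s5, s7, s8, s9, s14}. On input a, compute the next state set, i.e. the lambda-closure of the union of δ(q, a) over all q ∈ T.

{s1, s4, s5, s7, s8, s9, s14}

s14 on a → {s4}.
No a-transition from s1, s4, s5, s7, s8, s9.
Union after reading a: {s4}.
Now take the lambda-closure:
From s4 via lambda: add s9.
From s9 via lambda: add s7, s14.
From s7 via lambda: add s5, s8.
From s8 via lambda: add s1.
No new states can be added; the closed set is {s1, s4, s5, s7, s8, s9, s14}.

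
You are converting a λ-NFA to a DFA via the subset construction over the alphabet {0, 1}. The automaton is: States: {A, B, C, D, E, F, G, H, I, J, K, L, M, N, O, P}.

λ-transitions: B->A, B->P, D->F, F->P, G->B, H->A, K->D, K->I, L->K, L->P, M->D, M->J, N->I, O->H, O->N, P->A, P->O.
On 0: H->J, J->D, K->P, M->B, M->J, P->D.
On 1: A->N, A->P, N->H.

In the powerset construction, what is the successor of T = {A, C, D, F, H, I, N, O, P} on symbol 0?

{A, D, F, H, I, J, N, O, P}

H on 0 → {J}.
P on 0 → {D}.
No 0-transition from A, C, D, F, I, N, O.
Union after reading 0: {D, J}.
Now take the λ-closure:
From D via λ: add F.
From F via λ: add P.
From P via λ: add A, O.
From O via λ: add H, N.
From N via λ: add I.
No new states can be added; the closed set is {A, D, F, H, I, J, N, O, P}.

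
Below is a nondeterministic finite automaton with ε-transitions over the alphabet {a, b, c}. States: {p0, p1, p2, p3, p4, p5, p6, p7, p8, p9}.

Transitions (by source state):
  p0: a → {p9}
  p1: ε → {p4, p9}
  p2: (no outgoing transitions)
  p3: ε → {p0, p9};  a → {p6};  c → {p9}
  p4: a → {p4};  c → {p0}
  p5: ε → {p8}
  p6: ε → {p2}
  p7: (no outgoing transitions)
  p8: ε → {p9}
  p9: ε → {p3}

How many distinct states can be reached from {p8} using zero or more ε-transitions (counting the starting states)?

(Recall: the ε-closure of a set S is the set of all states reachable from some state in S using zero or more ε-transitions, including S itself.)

Start with {p8}.
From p8 via ε: add p9.
From p9 via ε: add p3.
From p3 via ε: add p0.
ε-closure = {p0, p3, p8, p9}, which has 4 states.

4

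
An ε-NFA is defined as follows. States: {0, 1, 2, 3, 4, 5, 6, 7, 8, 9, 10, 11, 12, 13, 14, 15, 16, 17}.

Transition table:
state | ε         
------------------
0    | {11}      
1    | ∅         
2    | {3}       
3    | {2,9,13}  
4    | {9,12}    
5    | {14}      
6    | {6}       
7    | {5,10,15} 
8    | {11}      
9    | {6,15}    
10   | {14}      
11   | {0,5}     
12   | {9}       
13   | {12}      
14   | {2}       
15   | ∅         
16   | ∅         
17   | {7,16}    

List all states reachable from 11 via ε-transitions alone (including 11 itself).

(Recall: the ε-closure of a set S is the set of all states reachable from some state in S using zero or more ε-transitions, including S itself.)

{0, 2, 3, 5, 6, 9, 11, 12, 13, 14, 15}

Start with {11}.
From 11 via ε: add 0, 5.
From 5 via ε: add 14.
From 14 via ε: add 2.
From 2 via ε: add 3.
From 3 via ε: add 9, 13.
From 9 via ε: add 6, 15.
From 13 via ε: add 12.
No new states can be added; the closed set is {0, 2, 3, 5, 6, 9, 11, 12, 13, 14, 15}.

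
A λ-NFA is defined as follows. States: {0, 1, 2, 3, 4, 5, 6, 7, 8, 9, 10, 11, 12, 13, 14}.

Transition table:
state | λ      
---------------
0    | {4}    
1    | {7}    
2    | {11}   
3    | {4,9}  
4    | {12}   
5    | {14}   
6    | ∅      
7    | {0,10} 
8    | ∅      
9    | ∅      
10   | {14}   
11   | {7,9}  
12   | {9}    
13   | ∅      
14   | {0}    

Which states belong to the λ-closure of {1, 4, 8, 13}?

{0, 1, 4, 7, 8, 9, 10, 12, 13, 14}

Start with {1, 4, 8, 13}.
From 1 via λ: add 7.
From 4 via λ: add 12.
From 7 via λ: add 0, 10.
From 12 via λ: add 9.
From 10 via λ: add 14.
No new states can be added; the closed set is {0, 1, 4, 7, 8, 9, 10, 12, 13, 14}.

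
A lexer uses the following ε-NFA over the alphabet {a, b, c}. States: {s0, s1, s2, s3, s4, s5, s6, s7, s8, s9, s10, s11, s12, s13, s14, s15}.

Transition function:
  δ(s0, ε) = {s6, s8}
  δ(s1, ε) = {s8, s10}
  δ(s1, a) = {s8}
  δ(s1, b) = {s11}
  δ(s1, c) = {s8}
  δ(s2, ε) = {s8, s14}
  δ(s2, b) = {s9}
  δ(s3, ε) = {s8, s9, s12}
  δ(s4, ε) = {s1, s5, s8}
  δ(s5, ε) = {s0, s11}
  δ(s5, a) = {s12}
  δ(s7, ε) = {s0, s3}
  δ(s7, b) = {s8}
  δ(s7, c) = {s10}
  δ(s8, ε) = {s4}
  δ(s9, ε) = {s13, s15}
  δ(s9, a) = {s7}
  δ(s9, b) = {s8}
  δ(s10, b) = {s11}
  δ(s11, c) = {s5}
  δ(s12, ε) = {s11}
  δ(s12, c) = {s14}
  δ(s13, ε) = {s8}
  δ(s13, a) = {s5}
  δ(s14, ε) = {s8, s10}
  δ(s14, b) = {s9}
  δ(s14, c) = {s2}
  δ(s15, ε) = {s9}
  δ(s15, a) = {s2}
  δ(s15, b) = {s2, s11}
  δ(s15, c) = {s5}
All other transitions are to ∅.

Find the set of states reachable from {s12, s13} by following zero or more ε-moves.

Start with {s12, s13}.
From s12 via ε: add s11.
From s13 via ε: add s8.
From s8 via ε: add s4.
From s4 via ε: add s1, s5.
From s1 via ε: add s10.
From s5 via ε: add s0.
From s0 via ε: add s6.
No new states can be added; the closed set is {s0, s1, s4, s5, s6, s8, s10, s11, s12, s13}.

{s0, s1, s4, s5, s6, s8, s10, s11, s12, s13}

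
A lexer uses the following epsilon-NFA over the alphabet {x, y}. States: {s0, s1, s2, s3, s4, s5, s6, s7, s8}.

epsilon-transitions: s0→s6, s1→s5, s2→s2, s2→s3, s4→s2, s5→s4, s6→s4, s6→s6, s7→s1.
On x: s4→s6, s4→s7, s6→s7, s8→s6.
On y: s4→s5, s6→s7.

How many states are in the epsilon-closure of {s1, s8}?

Start with {s1, s8}.
From s1 via epsilon: add s5.
From s5 via epsilon: add s4.
From s4 via epsilon: add s2.
From s2 via epsilon: add s3.
epsilon-closure = {s1, s2, s3, s4, s5, s8}, which has 6 states.

6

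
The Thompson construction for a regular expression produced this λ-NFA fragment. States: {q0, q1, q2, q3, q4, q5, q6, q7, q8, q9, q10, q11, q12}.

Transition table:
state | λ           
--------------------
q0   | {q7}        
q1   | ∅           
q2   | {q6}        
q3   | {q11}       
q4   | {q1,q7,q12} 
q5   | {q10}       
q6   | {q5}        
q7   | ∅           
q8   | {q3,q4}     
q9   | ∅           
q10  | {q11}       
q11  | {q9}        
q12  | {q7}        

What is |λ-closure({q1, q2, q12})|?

9

Start with {q1, q2, q12}.
From q2 via λ: add q6.
From q12 via λ: add q7.
From q6 via λ: add q5.
From q5 via λ: add q10.
From q10 via λ: add q11.
From q11 via λ: add q9.
λ-closure = {q1, q2, q5, q6, q7, q9, q10, q11, q12}, which has 9 states.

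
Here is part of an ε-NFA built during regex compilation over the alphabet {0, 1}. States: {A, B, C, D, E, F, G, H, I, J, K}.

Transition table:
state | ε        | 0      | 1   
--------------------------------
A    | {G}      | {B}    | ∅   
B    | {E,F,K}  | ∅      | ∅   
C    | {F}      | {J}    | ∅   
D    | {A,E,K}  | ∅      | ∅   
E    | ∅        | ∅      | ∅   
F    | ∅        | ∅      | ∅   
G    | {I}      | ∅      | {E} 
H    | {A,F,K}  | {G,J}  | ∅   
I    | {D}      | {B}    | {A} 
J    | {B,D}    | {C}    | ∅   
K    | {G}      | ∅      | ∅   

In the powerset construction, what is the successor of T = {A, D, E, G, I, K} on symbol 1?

{A, D, E, G, I, K}

G on 1 → {E}.
I on 1 → {A}.
No 1-transition from A, D, E, K.
Union after reading 1: {A, E}.
Now take the ε-closure:
From A via ε: add G.
From G via ε: add I.
From I via ε: add D.
From D via ε: add K.
No new states can be added; the closed set is {A, D, E, G, I, K}.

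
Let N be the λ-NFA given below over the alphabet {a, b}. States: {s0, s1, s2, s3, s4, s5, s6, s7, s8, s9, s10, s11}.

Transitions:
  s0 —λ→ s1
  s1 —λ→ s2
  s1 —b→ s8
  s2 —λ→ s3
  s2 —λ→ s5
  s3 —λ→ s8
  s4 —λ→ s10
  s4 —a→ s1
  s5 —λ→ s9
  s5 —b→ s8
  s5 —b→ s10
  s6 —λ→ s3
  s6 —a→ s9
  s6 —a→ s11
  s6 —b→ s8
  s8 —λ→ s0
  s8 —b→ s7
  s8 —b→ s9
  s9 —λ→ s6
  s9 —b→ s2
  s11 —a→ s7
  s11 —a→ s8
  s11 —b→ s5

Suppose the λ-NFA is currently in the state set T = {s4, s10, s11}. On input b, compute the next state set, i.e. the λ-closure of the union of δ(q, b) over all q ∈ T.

{s0, s1, s2, s3, s5, s6, s8, s9}

s11 on b → {s5}.
No b-transition from s4, s10.
Union after reading b: {s5}.
Now take the λ-closure:
From s5 via λ: add s9.
From s9 via λ: add s6.
From s6 via λ: add s3.
From s3 via λ: add s8.
From s8 via λ: add s0.
From s0 via λ: add s1.
From s1 via λ: add s2.
No new states can be added; the closed set is {s0, s1, s2, s3, s5, s6, s8, s9}.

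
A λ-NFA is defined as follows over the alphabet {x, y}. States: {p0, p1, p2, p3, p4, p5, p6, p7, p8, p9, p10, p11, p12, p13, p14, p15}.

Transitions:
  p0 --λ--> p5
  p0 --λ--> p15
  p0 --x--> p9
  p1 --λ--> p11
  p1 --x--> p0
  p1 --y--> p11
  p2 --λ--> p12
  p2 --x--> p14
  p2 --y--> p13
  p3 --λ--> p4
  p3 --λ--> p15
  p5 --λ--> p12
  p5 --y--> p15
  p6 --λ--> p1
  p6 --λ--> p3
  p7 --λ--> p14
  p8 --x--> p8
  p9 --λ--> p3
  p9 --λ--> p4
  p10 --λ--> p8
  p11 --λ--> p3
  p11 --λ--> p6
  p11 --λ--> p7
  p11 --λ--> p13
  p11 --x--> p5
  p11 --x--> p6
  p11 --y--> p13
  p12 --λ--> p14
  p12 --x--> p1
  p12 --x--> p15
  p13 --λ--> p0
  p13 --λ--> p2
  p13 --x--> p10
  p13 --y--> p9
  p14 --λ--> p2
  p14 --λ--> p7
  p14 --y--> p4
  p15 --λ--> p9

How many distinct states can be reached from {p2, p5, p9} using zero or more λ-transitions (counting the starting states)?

Start with {p2, p5, p9}.
From p2 via λ: add p12.
From p9 via λ: add p3, p4.
From p3 via λ: add p15.
From p12 via λ: add p14.
From p14 via λ: add p7.
λ-closure = {p2, p3, p4, p5, p7, p9, p12, p14, p15}, which has 9 states.

9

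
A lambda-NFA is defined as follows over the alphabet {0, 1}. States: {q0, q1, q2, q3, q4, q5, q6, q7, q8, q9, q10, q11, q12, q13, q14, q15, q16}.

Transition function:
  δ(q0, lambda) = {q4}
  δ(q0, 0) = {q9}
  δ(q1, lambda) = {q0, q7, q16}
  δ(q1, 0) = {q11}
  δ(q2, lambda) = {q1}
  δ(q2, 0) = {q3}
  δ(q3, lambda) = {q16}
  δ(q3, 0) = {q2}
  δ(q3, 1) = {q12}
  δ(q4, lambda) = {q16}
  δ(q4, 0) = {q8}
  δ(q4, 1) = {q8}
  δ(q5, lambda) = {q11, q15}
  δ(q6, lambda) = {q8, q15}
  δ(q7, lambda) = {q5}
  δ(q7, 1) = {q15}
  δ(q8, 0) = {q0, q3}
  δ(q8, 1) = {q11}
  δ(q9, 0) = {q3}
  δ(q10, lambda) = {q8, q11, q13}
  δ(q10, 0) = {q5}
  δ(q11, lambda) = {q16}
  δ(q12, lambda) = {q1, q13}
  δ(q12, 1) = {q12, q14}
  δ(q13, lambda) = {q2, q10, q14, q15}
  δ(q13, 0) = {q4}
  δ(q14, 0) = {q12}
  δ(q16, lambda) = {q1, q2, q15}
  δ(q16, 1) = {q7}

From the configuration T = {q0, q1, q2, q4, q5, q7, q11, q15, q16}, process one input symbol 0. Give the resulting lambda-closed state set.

{q0, q1, q2, q3, q4, q5, q7, q8, q9, q11, q15, q16}

q0 on 0 → {q9}.
q1 on 0 → {q11}.
q2 on 0 → {q3}.
q4 on 0 → {q8}.
No 0-transition from q5, q7, q11, q15, q16.
Union after reading 0: {q3, q8, q9, q11}.
Now take the lambda-closure:
From q3 via lambda: add q16.
From q16 via lambda: add q1, q2, q15.
From q1 via lambda: add q0, q7.
From q0 via lambda: add q4.
From q7 via lambda: add q5.
No new states can be added; the closed set is {q0, q1, q2, q3, q4, q5, q7, q8, q9, q11, q15, q16}.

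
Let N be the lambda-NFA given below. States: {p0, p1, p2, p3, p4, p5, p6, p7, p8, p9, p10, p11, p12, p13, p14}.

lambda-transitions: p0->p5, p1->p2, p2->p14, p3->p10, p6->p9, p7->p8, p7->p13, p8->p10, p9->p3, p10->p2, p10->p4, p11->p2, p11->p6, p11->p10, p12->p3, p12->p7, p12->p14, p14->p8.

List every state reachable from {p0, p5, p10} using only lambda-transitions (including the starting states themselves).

Start with {p0, p5, p10}.
From p10 via lambda: add p2, p4.
From p2 via lambda: add p14.
From p14 via lambda: add p8.
No new states can be added; the closed set is {p0, p2, p4, p5, p8, p10, p14}.

{p0, p2, p4, p5, p8, p10, p14}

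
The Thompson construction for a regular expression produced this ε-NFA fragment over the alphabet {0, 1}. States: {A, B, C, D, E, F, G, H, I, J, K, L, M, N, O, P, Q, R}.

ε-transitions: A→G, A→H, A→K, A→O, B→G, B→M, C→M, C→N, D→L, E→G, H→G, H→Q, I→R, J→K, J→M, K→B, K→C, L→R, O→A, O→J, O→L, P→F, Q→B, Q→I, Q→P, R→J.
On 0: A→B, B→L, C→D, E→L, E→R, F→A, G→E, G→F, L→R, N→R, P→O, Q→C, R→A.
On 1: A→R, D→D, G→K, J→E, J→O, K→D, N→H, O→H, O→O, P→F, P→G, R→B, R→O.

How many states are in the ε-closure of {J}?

7

Start with {J}.
From J via ε: add K, M.
From K via ε: add B, C.
From B via ε: add G.
From C via ε: add N.
ε-closure = {B, C, G, J, K, M, N}, which has 7 states.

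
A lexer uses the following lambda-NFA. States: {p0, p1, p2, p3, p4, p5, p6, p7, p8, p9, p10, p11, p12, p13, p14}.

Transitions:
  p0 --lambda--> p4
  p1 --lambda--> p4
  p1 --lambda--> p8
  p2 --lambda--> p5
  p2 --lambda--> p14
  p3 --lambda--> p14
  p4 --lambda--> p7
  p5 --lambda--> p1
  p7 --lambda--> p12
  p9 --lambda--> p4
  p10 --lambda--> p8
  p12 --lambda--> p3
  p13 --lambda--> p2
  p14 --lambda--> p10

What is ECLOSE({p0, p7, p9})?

{p0, p3, p4, p7, p8, p9, p10, p12, p14}

Start with {p0, p7, p9}.
From p0 via lambda: add p4.
From p7 via lambda: add p12.
From p12 via lambda: add p3.
From p3 via lambda: add p14.
From p14 via lambda: add p10.
From p10 via lambda: add p8.
No new states can be added; the closed set is {p0, p3, p4, p7, p8, p9, p10, p12, p14}.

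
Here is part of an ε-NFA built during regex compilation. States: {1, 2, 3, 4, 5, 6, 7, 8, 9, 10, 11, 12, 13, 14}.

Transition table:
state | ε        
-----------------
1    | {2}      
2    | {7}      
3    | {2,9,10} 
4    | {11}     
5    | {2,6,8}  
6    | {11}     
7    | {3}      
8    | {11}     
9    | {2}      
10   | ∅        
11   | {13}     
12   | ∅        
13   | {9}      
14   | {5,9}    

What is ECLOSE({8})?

Start with {8}.
From 8 via ε: add 11.
From 11 via ε: add 13.
From 13 via ε: add 9.
From 9 via ε: add 2.
From 2 via ε: add 7.
From 7 via ε: add 3.
From 3 via ε: add 10.
No new states can be added; the closed set is {2, 3, 7, 8, 9, 10, 11, 13}.

{2, 3, 7, 8, 9, 10, 11, 13}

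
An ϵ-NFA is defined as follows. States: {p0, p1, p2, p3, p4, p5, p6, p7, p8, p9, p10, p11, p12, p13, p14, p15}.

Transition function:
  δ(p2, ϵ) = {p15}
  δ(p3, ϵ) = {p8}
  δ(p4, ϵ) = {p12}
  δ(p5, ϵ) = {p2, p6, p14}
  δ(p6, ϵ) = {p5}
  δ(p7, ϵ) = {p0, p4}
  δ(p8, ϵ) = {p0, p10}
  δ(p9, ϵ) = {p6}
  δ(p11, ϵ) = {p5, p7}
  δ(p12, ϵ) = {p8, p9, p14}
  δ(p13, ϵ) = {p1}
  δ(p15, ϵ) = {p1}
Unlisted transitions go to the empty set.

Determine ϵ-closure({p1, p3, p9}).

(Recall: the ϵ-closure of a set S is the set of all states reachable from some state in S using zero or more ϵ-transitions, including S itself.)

Start with {p1, p3, p9}.
From p3 via ϵ: add p8.
From p9 via ϵ: add p6.
From p6 via ϵ: add p5.
From p8 via ϵ: add p0, p10.
From p5 via ϵ: add p2, p14.
From p2 via ϵ: add p15.
No new states can be added; the closed set is {p0, p1, p2, p3, p5, p6, p8, p9, p10, p14, p15}.

{p0, p1, p2, p3, p5, p6, p8, p9, p10, p14, p15}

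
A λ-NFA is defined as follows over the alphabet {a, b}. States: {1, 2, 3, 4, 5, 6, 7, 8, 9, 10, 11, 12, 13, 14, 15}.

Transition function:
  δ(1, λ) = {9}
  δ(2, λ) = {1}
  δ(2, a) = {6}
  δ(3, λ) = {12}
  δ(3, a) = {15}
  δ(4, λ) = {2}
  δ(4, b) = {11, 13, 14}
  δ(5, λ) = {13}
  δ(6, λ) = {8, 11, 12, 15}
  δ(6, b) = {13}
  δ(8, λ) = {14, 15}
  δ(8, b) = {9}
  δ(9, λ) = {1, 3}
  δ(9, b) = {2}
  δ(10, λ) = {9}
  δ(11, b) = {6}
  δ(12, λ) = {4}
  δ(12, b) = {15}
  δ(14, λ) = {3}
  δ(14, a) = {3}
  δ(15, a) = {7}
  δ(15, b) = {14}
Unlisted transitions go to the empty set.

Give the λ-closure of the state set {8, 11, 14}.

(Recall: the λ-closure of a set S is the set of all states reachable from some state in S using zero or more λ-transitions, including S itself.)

Start with {8, 11, 14}.
From 8 via λ: add 15.
From 14 via λ: add 3.
From 3 via λ: add 12.
From 12 via λ: add 4.
From 4 via λ: add 2.
From 2 via λ: add 1.
From 1 via λ: add 9.
No new states can be added; the closed set is {1, 2, 3, 4, 8, 9, 11, 12, 14, 15}.

{1, 2, 3, 4, 8, 9, 11, 12, 14, 15}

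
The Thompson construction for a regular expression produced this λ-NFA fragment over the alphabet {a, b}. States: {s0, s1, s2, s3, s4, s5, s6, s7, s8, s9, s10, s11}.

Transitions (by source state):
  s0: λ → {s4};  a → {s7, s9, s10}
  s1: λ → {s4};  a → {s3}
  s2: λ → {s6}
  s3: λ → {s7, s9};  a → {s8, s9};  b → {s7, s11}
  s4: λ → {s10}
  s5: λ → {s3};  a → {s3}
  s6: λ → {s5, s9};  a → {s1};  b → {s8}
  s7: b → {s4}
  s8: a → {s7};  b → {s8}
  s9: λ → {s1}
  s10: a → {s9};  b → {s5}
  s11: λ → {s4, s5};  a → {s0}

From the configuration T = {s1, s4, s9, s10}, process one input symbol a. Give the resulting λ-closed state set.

s1 on a → {s3}.
s10 on a → {s9}.
No a-transition from s4, s9.
Union after reading a: {s3, s9}.
Now take the λ-closure:
From s3 via λ: add s7.
From s9 via λ: add s1.
From s1 via λ: add s4.
From s4 via λ: add s10.
No new states can be added; the closed set is {s1, s3, s4, s7, s9, s10}.

{s1, s3, s4, s7, s9, s10}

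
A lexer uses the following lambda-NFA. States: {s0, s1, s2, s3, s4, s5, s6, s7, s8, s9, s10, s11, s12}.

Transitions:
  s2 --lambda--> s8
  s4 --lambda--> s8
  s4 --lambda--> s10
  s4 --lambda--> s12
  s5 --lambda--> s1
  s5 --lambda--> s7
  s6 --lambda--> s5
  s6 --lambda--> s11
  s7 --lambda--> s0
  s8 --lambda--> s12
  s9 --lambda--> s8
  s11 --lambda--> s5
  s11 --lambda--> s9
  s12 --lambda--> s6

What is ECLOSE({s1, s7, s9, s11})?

Start with {s1, s7, s9, s11}.
From s7 via lambda: add s0.
From s9 via lambda: add s8.
From s11 via lambda: add s5.
From s8 via lambda: add s12.
From s12 via lambda: add s6.
No new states can be added; the closed set is {s0, s1, s5, s6, s7, s8, s9, s11, s12}.

{s0, s1, s5, s6, s7, s8, s9, s11, s12}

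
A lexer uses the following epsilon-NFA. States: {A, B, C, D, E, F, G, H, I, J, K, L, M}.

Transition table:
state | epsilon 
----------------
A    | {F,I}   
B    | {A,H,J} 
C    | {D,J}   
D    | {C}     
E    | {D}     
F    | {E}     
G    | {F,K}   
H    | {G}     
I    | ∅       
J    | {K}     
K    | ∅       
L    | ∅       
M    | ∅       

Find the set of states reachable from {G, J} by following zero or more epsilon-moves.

{C, D, E, F, G, J, K}

Start with {G, J}.
From G via epsilon: add F, K.
From F via epsilon: add E.
From E via epsilon: add D.
From D via epsilon: add C.
No new states can be added; the closed set is {C, D, E, F, G, J, K}.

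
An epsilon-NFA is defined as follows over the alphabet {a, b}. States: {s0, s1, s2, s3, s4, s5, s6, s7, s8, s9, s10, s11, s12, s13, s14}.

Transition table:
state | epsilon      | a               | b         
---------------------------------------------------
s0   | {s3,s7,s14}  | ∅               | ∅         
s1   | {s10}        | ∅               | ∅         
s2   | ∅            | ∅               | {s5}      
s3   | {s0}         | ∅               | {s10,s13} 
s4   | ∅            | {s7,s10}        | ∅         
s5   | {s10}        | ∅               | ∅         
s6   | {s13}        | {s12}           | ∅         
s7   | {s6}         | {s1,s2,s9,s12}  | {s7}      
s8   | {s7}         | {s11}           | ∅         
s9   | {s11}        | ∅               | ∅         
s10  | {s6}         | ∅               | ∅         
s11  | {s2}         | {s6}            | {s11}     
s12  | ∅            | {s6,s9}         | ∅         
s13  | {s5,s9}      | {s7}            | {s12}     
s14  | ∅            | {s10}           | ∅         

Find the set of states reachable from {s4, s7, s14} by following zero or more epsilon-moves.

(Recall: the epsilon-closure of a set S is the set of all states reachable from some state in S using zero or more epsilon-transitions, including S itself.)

Start with {s4, s7, s14}.
From s7 via epsilon: add s6.
From s6 via epsilon: add s13.
From s13 via epsilon: add s5, s9.
From s5 via epsilon: add s10.
From s9 via epsilon: add s11.
From s11 via epsilon: add s2.
No new states can be added; the closed set is {s2, s4, s5, s6, s7, s9, s10, s11, s13, s14}.

{s2, s4, s5, s6, s7, s9, s10, s11, s13, s14}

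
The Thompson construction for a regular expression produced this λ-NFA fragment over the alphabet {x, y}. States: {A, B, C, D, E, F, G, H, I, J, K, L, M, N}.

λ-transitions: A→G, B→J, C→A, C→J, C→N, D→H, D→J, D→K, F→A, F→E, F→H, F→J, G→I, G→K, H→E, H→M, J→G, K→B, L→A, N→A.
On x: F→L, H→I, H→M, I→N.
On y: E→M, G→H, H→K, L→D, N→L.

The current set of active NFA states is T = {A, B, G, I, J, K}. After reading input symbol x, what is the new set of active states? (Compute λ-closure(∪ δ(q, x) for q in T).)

I on x → {N}.
No x-transition from A, B, G, J, K.
Union after reading x: {N}.
Now take the λ-closure:
From N via λ: add A.
From A via λ: add G.
From G via λ: add I, K.
From K via λ: add B.
From B via λ: add J.
No new states can be added; the closed set is {A, B, G, I, J, K, N}.

{A, B, G, I, J, K, N}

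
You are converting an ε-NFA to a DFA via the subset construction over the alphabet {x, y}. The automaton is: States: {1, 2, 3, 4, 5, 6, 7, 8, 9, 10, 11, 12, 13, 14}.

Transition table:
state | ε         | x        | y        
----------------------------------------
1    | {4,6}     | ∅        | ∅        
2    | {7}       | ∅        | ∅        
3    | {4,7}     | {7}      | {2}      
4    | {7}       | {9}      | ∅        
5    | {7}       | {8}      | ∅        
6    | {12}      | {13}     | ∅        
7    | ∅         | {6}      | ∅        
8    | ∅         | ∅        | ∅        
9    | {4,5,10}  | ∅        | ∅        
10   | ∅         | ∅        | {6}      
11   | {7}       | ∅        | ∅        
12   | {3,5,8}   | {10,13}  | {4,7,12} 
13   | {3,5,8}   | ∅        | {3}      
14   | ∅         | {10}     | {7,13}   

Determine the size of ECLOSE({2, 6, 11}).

9

Start with {2, 6, 11}.
From 2 via ε: add 7.
From 6 via ε: add 12.
From 12 via ε: add 3, 5, 8.
From 3 via ε: add 4.
ε-closure = {2, 3, 4, 5, 6, 7, 8, 11, 12}, which has 9 states.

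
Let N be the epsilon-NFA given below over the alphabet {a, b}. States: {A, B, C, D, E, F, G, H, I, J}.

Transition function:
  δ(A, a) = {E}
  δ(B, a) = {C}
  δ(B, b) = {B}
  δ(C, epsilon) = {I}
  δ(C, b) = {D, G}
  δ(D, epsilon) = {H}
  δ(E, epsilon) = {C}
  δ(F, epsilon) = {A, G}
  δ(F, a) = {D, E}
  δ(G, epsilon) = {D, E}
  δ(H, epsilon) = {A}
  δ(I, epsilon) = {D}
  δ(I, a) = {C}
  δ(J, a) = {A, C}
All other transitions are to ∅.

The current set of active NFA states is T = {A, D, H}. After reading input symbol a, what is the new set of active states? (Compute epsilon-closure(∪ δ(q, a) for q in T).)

{A, C, D, E, H, I}

A on a → {E}.
No a-transition from D, H.
Union after reading a: {E}.
Now take the epsilon-closure:
From E via epsilon: add C.
From C via epsilon: add I.
From I via epsilon: add D.
From D via epsilon: add H.
From H via epsilon: add A.
No new states can be added; the closed set is {A, C, D, E, H, I}.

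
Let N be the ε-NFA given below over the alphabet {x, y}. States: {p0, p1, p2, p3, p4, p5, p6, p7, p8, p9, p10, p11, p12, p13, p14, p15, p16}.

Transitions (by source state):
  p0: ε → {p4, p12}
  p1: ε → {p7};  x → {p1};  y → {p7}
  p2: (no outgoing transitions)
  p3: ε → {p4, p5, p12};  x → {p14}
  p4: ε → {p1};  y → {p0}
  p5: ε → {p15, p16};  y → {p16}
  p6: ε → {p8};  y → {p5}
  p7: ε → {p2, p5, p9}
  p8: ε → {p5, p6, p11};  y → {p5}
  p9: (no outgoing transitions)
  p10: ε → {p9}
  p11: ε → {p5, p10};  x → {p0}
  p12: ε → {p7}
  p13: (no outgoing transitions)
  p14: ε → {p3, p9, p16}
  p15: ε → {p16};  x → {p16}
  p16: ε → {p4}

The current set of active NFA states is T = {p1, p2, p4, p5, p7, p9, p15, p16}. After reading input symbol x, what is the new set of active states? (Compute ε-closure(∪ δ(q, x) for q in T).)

p1 on x → {p1}.
p15 on x → {p16}.
No x-transition from p2, p4, p5, p7, p9, p16.
Union after reading x: {p1, p16}.
Now take the ε-closure:
From p1 via ε: add p7.
From p16 via ε: add p4.
From p7 via ε: add p2, p5, p9.
From p5 via ε: add p15.
No new states can be added; the closed set is {p1, p2, p4, p5, p7, p9, p15, p16}.

{p1, p2, p4, p5, p7, p9, p15, p16}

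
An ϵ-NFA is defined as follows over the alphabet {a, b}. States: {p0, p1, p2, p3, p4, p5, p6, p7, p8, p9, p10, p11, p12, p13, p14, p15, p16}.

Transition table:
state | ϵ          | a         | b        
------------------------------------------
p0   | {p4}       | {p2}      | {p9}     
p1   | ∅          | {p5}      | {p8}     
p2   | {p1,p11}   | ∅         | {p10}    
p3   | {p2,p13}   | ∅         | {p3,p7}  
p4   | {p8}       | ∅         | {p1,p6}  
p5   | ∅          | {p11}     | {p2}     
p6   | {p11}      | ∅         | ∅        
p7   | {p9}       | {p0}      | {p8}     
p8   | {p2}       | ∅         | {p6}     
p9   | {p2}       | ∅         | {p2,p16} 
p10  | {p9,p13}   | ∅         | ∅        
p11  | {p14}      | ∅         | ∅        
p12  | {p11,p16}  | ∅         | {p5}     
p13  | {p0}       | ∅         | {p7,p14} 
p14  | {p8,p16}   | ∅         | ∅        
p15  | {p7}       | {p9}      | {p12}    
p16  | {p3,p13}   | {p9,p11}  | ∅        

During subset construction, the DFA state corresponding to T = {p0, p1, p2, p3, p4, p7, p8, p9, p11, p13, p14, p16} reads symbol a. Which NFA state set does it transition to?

{p0, p1, p2, p3, p4, p5, p8, p9, p11, p13, p14, p16}

p0 on a → {p2}.
p1 on a → {p5}.
p7 on a → {p0}.
p16 on a → {p9, p11}.
No a-transition from p2, p3, p4, p8, p9, p11, p13, p14.
Union after reading a: {p0, p2, p5, p9, p11}.
Now take the ϵ-closure:
From p0 via ϵ: add p4.
From p2 via ϵ: add p1.
From p11 via ϵ: add p14.
From p4 via ϵ: add p8.
From p14 via ϵ: add p16.
From p16 via ϵ: add p3, p13.
No new states can be added; the closed set is {p0, p1, p2, p3, p4, p5, p8, p9, p11, p13, p14, p16}.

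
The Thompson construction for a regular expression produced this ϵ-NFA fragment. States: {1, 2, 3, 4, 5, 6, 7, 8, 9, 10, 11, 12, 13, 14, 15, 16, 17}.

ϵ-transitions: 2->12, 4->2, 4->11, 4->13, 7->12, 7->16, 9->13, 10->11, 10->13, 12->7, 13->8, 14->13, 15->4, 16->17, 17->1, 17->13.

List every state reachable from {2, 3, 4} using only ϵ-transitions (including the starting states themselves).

Start with {2, 3, 4}.
From 2 via ϵ: add 12.
From 4 via ϵ: add 11, 13.
From 12 via ϵ: add 7.
From 13 via ϵ: add 8.
From 7 via ϵ: add 16.
From 16 via ϵ: add 17.
From 17 via ϵ: add 1.
No new states can be added; the closed set is {1, 2, 3, 4, 7, 8, 11, 12, 13, 16, 17}.

{1, 2, 3, 4, 7, 8, 11, 12, 13, 16, 17}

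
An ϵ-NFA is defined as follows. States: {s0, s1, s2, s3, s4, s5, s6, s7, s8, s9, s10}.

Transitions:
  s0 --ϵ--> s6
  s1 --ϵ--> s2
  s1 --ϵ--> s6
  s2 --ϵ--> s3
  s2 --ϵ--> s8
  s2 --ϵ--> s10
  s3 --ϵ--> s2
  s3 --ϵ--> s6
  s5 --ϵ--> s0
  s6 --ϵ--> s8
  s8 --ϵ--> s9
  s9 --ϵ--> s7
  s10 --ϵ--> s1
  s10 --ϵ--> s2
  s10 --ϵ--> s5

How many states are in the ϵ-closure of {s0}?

Start with {s0}.
From s0 via ϵ: add s6.
From s6 via ϵ: add s8.
From s8 via ϵ: add s9.
From s9 via ϵ: add s7.
ϵ-closure = {s0, s6, s7, s8, s9}, which has 5 states.

5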